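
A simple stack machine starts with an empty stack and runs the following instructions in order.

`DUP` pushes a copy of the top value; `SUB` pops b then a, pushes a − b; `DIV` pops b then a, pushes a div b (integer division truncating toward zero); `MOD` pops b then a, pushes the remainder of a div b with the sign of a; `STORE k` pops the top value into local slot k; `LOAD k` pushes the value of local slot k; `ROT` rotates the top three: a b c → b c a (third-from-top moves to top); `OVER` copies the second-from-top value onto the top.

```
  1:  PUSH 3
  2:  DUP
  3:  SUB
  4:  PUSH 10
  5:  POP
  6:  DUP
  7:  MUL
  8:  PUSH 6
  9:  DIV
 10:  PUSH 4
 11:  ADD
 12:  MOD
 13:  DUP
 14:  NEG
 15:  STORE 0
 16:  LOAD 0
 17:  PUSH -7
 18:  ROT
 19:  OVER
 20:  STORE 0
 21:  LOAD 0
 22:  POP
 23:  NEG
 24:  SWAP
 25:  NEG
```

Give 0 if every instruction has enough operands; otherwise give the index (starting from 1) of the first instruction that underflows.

12

PUSH 3  → [3]
DUP     → [3, 3]
SUB     → [0]
PUSH 10 → [0, 10]
POP     → [0]
DUP     → [0, 0]
MUL     → [0]
PUSH 6  → [0, 6]
DIV     → [0]
PUSH 4  → [0, 4]
ADD     → [4]
MOD  — needs 2 operands, stack has 1 → underflow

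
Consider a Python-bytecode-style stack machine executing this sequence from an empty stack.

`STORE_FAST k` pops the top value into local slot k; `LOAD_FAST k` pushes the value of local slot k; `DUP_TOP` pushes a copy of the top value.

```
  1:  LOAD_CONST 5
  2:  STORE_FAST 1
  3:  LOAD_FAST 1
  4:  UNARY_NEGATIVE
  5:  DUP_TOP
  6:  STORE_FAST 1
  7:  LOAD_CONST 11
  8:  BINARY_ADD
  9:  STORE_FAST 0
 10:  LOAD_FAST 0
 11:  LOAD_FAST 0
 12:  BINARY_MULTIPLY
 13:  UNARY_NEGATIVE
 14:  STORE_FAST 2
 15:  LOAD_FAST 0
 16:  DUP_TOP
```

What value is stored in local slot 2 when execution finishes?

LOAD_CONST 5    -> [5]
STORE_FAST 1    -> []
LOAD_FAST 1     -> [5]
UNARY_NEGATIVE  -> [-5]
DUP_TOP         -> [-5, -5]
STORE_FAST 1    -> [-5]
LOAD_CONST 11   -> [-5, 11]
BINARY_ADD      -> [6]
STORE_FAST 0    -> []
LOAD_FAST 0     -> [6]
LOAD_FAST 0     -> [6, 6]
BINARY_MULTIPLY -> [36]
UNARY_NEGATIVE  -> [-36]
STORE_FAST 2    -> []
LOAD_FAST 0     -> [6]
DUP_TOP         -> [6, 6]

-36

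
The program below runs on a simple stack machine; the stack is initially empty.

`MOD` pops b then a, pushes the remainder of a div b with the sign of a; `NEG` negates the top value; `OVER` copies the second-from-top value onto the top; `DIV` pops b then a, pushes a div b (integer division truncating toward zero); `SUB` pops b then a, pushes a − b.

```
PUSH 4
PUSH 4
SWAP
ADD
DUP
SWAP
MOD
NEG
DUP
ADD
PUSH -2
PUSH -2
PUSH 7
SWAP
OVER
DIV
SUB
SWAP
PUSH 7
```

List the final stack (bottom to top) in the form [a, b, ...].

PUSH 4  -> 4
PUSH 4  -> 4 4
SWAP    -> 4 4
ADD     -> 8
DUP     -> 8 8
SWAP    -> 8 8
MOD     -> 0
NEG     -> 0
DUP     -> 0 0
ADD     -> 0
PUSH -2 -> 0 -2
PUSH -2 -> 0 -2 -2
PUSH 7  -> 0 -2 -2 7
SWAP    -> 0 -2 7 -2
OVER    -> 0 -2 7 -2 7
DIV     -> 0 -2 7 0
SUB     -> 0 -2 7
SWAP    -> 0 7 -2
PUSH 7  -> 0 7 -2 7

[0, 7, -2, 7]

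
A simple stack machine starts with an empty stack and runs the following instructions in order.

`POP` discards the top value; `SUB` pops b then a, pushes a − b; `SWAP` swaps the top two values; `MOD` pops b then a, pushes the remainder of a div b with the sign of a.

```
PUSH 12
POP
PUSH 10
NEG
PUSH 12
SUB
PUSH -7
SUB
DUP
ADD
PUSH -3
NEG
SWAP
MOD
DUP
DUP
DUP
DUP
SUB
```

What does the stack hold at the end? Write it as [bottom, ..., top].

[3, 3, 3, 0]

PUSH 12 → [12]
POP     → []
PUSH 10 → [10]
NEG     → [-10]
PUSH 12 → [-10, 12]
SUB     → [-22]
PUSH -7 → [-22, -7]
SUB     → [-15]
DUP     → [-15, -15]
ADD     → [-30]
PUSH -3 → [-30, -3]
NEG     → [-30, 3]
SWAP    → [3, -30]
MOD     → [3]
DUP     → [3, 3]
DUP     → [3, 3, 3]
DUP     → [3, 3, 3, 3]
DUP     → [3, 3, 3, 3, 3]
SUB     → [3, 3, 3, 0]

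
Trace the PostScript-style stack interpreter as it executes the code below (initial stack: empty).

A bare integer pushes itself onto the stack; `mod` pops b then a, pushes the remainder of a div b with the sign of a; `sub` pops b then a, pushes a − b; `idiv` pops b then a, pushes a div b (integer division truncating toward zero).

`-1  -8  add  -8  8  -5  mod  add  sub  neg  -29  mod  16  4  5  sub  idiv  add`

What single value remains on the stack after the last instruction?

-1    [-1]
-8    [-1, -8]
add   [-9]
-8    [-9, -8]
8     [-9, -8, 8]
-5    [-9, -8, 8, -5]
mod   [-9, -8, 3]
add   [-9, -5]
sub   [-4]
neg   [4]
-29   [4, -29]
mod   [4]
16    [4, 16]
4     [4, 16, 4]
5     [4, 16, 4, 5]
sub   [4, 16, -1]
idiv  [4, -16]
add   [-12]

-12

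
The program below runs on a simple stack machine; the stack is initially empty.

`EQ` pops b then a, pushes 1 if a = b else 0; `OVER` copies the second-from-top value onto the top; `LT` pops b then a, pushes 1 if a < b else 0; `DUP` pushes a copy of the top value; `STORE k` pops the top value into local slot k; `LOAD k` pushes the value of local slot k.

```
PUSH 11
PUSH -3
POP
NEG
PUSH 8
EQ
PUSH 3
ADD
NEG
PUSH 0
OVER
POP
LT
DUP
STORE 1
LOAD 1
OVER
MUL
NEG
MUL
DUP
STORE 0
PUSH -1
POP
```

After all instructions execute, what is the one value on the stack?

-1

PUSH 11 -> [11]
PUSH -3 -> [11, -3]
POP     -> [11]
NEG     -> [-11]
PUSH 8  -> [-11, 8]
EQ      -> [0]
PUSH 3  -> [0, 3]
ADD     -> [3]
NEG     -> [-3]
PUSH 0  -> [-3, 0]
OVER    -> [-3, 0, -3]
POP     -> [-3, 0]
LT      -> [1]
DUP     -> [1, 1]
STORE 1 -> [1]
LOAD 1  -> [1, 1]
OVER    -> [1, 1, 1]
MUL     -> [1, 1]
NEG     -> [1, -1]
MUL     -> [-1]
DUP     -> [-1, -1]
STORE 0 -> [-1]
PUSH -1 -> [-1, -1]
POP     -> [-1]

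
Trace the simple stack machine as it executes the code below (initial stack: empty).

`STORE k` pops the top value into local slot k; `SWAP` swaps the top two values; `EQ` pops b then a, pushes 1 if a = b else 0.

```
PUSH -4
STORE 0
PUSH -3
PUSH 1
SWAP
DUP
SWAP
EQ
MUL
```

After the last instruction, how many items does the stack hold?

PUSH -4 -> -4
STORE 0 -> (empty)
PUSH -3 -> -3
PUSH 1  -> -3 1
SWAP    -> 1 -3
DUP     -> 1 -3 -3
SWAP    -> 1 -3 -3
EQ      -> 1 1
MUL     -> 1

1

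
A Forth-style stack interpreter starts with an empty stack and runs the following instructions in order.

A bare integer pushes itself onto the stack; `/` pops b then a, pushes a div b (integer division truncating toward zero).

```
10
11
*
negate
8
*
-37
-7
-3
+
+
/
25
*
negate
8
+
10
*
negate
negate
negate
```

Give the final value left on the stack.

10     -> 10
11     -> 10 11
*      -> 110
negate -> -110
8      -> -110 8
*      -> -880
-37    -> -880 -37
-7     -> -880 -37 -7
-3     -> -880 -37 -7 -3
+      -> -880 -37 -10
+      -> -880 -47
/      -> 18
25     -> 18 25
*      -> 450
negate -> -450
8      -> -450 8
+      -> -442
10     -> -442 10
*      -> -4420
negate -> 4420
negate -> -4420
negate -> 4420

4420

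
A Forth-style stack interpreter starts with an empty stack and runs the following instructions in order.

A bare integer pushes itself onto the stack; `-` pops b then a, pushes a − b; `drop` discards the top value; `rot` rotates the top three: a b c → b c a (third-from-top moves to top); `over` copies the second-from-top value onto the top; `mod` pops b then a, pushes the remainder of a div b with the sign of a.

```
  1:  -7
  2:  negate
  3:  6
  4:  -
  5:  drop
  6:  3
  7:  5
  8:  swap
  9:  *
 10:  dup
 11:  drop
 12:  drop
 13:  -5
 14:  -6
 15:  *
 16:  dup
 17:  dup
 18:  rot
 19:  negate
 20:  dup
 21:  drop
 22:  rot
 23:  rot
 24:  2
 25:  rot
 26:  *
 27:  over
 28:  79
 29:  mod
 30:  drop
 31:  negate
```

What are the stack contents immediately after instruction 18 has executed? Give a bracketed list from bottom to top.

[30, 30, 30]

-7     → [-7]
negate → [7]
6      → [7, 6]
-      → [1]
drop   → []
3      → [3]
5      → [3, 5]
swap   → [5, 3]
*      → [15]
dup    → [15, 15]
drop   → [15]
drop   → []
-5     → [-5]
-6     → [-5, -6]
*      → [30]
dup    → [30, 30]
dup    → [30, 30, 30]
rot    → [30, 30, 30]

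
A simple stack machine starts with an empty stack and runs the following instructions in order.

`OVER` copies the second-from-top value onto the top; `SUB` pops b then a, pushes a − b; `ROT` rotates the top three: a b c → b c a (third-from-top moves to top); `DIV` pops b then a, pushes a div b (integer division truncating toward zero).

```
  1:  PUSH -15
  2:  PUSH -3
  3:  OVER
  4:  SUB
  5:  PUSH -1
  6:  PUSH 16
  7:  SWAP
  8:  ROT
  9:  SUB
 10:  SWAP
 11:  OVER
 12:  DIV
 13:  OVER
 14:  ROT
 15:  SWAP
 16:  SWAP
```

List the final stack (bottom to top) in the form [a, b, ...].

[-15, -1, -13, -13]

PUSH -15 → [-15]
PUSH -3  → [-15, -3]
OVER     → [-15, -3, -15]
SUB      → [-15, 12]
PUSH -1  → [-15, 12, -1]
PUSH 16  → [-15, 12, -1, 16]
SWAP     → [-15, 12, 16, -1]
ROT      → [-15, 16, -1, 12]
SUB      → [-15, 16, -13]
SWAP     → [-15, -13, 16]
OVER     → [-15, -13, 16, -13]
DIV      → [-15, -13, -1]
OVER     → [-15, -13, -1, -13]
ROT      → [-15, -1, -13, -13]
SWAP     → [-15, -1, -13, -13]
SWAP     → [-15, -1, -13, -13]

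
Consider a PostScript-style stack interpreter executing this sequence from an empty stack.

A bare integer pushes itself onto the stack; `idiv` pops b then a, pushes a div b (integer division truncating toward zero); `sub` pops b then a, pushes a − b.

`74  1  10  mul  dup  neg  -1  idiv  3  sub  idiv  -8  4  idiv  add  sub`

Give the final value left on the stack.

75

74    74
1     74 1
10    74 1 10
mul   74 10
dup   74 10 10
neg   74 10 -10
-1    74 10 -10 -1
idiv  74 10 10
3     74 10 10 3
sub   74 10 7
idiv  74 1
-8    74 1 -8
4     74 1 -8 4
idiv  74 1 -2
add   74 -1
sub   75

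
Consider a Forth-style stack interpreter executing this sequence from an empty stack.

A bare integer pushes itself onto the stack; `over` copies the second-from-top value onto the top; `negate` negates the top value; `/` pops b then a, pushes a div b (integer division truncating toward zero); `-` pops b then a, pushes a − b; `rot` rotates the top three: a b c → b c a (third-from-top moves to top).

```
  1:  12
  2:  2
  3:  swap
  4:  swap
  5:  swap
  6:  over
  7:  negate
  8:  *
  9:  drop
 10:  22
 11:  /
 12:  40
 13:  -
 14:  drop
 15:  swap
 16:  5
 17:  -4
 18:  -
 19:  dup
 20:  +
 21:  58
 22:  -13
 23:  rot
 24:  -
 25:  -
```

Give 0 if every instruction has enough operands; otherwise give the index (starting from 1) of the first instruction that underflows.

12     : [12]
2      : [12, 2]
swap   : [2, 12]
swap   : [12, 2]
swap   : [2, 12]
over   : [2, 12, 2]
negate : [2, 12, -2]
*      : [2, -24]
drop   : [2]
22     : [2, 22]
/      : [0]
40     : [0, 40]
-      : [-40]
drop   : []
swap  — needs 2 operands, stack has 0 → underflow

15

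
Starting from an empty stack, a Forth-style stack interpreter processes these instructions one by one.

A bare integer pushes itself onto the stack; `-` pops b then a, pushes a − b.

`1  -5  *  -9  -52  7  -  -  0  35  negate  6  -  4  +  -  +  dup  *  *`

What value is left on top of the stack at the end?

1      : 1
-5     : 1 -5
*      : -5
-9     : -5 -9
-52    : -5 -9 -52
7      : -5 -9 -52 7
-      : -5 -9 -59
-      : -5 50
0      : -5 50 0
35     : -5 50 0 35
negate : -5 50 0 -35
6      : -5 50 0 -35 6
-      : -5 50 0 -41
4      : -5 50 0 -41 4
+      : -5 50 0 -37
-      : -5 50 37
+      : -5 87
dup    : -5 87 87
*      : -5 7569
*      : -37845

-37845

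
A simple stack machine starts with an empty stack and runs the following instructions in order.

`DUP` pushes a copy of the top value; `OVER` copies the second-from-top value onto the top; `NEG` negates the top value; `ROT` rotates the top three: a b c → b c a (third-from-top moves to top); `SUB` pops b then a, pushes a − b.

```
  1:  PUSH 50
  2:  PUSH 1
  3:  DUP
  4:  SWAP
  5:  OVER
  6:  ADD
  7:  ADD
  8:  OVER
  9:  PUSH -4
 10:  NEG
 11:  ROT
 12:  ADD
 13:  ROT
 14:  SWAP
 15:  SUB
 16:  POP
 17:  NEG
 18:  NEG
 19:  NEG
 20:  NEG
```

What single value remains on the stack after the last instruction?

50

PUSH 50  50
PUSH 1   50 1
DUP      50 1 1
SWAP     50 1 1
OVER     50 1 1 1
ADD      50 1 2
ADD      50 3
OVER     50 3 50
PUSH -4  50 3 50 -4
NEG      50 3 50 4
ROT      50 50 4 3
ADD      50 50 7
ROT      50 7 50
SWAP     50 50 7
SUB      50 43
POP      50
NEG      -50
NEG      50
NEG      -50
NEG      50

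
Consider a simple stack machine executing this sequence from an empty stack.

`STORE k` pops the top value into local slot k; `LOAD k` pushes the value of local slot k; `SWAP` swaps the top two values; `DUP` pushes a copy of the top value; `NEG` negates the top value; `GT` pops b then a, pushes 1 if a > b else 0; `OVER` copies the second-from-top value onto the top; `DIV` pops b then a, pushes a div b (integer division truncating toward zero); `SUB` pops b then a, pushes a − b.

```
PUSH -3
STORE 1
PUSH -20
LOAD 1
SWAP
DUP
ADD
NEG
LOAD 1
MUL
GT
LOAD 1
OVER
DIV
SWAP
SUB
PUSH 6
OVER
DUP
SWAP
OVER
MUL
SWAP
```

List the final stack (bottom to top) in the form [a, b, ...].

PUSH -3   -3
STORE 1   (empty)
PUSH -20  -20
LOAD 1    -20 -3
SWAP      -3 -20
DUP       -3 -20 -20
ADD       -3 -40
NEG       -3 40
LOAD 1    -3 40 -3
MUL       -3 -120
GT        1
LOAD 1    1 -3
OVER      1 -3 1
DIV       1 -3
SWAP      -3 1
SUB       -4
PUSH 6    -4 6
OVER      -4 6 -4
DUP       -4 6 -4 -4
SWAP      -4 6 -4 -4
OVER      -4 6 -4 -4 -4
MUL       -4 6 -4 16
SWAP      -4 6 16 -4

[-4, 6, 16, -4]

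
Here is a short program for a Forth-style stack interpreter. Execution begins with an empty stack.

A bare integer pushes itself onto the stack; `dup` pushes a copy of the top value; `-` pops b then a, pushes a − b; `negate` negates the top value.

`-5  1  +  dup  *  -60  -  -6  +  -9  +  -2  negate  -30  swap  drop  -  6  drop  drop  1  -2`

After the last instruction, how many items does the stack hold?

2

-5     -> -5
1      -> -5 1
+      -> -4
dup    -> -4 -4
*      -> 16
-60    -> 16 -60
-      -> 76
-6     -> 76 -6
+      -> 70
-9     -> 70 -9
+      -> 61
-2     -> 61 -2
negate -> 61 2
-30    -> 61 2 -30
swap   -> 61 -30 2
drop   -> 61 -30
-      -> 91
6      -> 91 6
drop   -> 91
drop   -> (empty)
1      -> 1
-2     -> 1 -2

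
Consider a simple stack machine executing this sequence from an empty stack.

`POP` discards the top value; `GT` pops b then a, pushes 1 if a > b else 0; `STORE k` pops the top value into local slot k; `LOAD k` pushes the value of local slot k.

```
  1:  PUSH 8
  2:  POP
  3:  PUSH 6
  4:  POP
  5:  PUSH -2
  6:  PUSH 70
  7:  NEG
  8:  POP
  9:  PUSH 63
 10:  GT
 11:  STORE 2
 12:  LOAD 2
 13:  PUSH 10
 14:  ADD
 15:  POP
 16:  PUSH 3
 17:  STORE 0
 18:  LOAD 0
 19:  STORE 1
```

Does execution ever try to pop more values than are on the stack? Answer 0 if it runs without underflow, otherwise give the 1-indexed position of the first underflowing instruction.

0

PUSH 8   [8]
POP      []
PUSH 6   [6]
POP      []
PUSH -2  [-2]
PUSH 70  [-2, 70]
NEG      [-2, -70]
POP      [-2]
PUSH 63  [-2, 63]
GT       [0]
STORE 2  []
LOAD 2   [0]
PUSH 10  [0, 10]
ADD      [10]
POP      []
PUSH 3   [3]
STORE 0  []
LOAD 0   [3]
STORE 1  []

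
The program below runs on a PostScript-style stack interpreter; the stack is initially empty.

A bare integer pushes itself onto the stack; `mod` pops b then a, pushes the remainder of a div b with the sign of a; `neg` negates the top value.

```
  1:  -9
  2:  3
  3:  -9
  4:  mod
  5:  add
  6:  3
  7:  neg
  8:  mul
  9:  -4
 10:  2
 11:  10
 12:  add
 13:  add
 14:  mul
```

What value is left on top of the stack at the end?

144

-9   [-9]
3    [-9, 3]
-9   [-9, 3, -9]
mod  [-9, 3]
add  [-6]
3    [-6, 3]
neg  [-6, -3]
mul  [18]
-4   [18, -4]
2    [18, -4, 2]
10   [18, -4, 2, 10]
add  [18, -4, 12]
add  [18, 8]
mul  [144]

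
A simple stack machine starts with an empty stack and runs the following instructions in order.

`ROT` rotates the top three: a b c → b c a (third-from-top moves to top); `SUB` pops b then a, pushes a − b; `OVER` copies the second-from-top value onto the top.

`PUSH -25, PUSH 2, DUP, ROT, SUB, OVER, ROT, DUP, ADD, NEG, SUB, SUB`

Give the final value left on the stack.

PUSH -25  [-25]
PUSH 2    [-25, 2]
DUP       [-25, 2, 2]
ROT       [2, 2, -25]
SUB       [2, 27]
OVER      [2, 27, 2]
ROT       [27, 2, 2]
DUP       [27, 2, 2, 2]
ADD       [27, 2, 4]
NEG       [27, 2, -4]
SUB       [27, 6]
SUB       [21]

21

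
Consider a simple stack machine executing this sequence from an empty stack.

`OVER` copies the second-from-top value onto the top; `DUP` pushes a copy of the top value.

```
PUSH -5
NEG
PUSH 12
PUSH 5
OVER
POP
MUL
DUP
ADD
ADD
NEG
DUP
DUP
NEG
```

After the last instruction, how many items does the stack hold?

3

PUSH -5  [-5]
NEG      [5]
PUSH 12  [5, 12]
PUSH 5   [5, 12, 5]
OVER     [5, 12, 5, 12]
POP      [5, 12, 5]
MUL      [5, 60]
DUP      [5, 60, 60]
ADD      [5, 120]
ADD      [125]
NEG      [-125]
DUP      [-125, -125]
DUP      [-125, -125, -125]
NEG      [-125, -125, 125]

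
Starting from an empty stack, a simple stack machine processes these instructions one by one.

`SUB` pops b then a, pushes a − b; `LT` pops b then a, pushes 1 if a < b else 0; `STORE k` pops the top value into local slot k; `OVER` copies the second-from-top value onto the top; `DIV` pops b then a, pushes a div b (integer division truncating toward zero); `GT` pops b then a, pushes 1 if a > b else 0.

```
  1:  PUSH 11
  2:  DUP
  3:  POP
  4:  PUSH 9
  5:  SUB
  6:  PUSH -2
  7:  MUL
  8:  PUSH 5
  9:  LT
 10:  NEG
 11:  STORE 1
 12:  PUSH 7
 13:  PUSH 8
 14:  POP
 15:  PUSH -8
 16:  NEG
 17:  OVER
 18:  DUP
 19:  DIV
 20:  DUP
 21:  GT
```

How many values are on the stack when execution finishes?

3

PUSH 11  [11]
DUP      [11, 11]
POP      [11]
PUSH 9   [11, 9]
SUB      [2]
PUSH -2  [2, -2]
MUL      [-4]
PUSH 5   [-4, 5]
LT       [1]
NEG      [-1]
STORE 1  []
PUSH 7   [7]
PUSH 8   [7, 8]
POP      [7]
PUSH -8  [7, -8]
NEG      [7, 8]
OVER     [7, 8, 7]
DUP      [7, 8, 7, 7]
DIV      [7, 8, 1]
DUP      [7, 8, 1, 1]
GT       [7, 8, 0]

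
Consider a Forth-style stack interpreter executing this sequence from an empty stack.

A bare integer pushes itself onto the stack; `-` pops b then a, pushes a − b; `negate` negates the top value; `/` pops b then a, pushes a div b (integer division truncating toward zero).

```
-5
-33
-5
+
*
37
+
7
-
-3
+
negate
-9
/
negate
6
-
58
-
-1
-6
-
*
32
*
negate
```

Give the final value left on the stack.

14080

-5     -> -5
-33    -> -5 -33
-5     -> -5 -33 -5
+      -> -5 -38
*      -> 190
37     -> 190 37
+      -> 227
7      -> 227 7
-      -> 220
-3     -> 220 -3
+      -> 217
negate -> -217
-9     -> -217 -9
/      -> 24
negate -> -24
6      -> -24 6
-      -> -30
58     -> -30 58
-      -> -88
-1     -> -88 -1
-6     -> -88 -1 -6
-      -> -88 5
*      -> -440
32     -> -440 32
*      -> -14080
negate -> 14080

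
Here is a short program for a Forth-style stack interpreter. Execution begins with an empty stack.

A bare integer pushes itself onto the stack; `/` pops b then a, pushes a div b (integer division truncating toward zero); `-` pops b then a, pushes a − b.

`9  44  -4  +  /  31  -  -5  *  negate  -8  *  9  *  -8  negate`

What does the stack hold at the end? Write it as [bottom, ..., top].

[11160, 8]

9      → [9]
44     → [9, 44]
-4     → [9, 44, -4]
+      → [9, 40]
/      → [0]
31     → [0, 31]
-      → [-31]
-5     → [-31, -5]
*      → [155]
negate → [-155]
-8     → [-155, -8]
*      → [1240]
9      → [1240, 9]
*      → [11160]
-8     → [11160, -8]
negate → [11160, 8]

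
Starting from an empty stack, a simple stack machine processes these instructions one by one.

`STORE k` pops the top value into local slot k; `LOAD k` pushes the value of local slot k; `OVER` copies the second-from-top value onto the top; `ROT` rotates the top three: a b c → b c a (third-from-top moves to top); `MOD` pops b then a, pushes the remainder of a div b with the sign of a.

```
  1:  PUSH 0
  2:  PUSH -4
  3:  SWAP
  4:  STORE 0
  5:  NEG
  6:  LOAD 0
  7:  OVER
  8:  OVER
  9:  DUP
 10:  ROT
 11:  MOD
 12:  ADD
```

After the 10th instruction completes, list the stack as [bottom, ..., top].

[4, 0, 0, 0, 4]

PUSH 0  -> [0]
PUSH -4 -> [0, -4]
SWAP    -> [-4, 0]
STORE 0 -> [-4]
NEG     -> [4]
LOAD 0  -> [4, 0]
OVER    -> [4, 0, 4]
OVER    -> [4, 0, 4, 0]
DUP     -> [4, 0, 4, 0, 0]
ROT     -> [4, 0, 0, 0, 4]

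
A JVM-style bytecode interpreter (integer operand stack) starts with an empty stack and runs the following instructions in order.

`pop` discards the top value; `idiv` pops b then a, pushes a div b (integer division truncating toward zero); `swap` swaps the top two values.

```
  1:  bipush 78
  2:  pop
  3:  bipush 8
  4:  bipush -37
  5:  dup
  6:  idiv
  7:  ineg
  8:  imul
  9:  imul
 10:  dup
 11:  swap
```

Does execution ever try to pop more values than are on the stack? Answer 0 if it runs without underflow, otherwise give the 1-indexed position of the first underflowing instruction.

bipush 78  : 78
pop        : (empty)
bipush 8   : 8
bipush -37 : 8 -37
dup        : 8 -37 -37
idiv       : 8 1
ineg       : 8 -1
imul       : -8
imul  — needs 2 operands, stack has 1 → underflow

9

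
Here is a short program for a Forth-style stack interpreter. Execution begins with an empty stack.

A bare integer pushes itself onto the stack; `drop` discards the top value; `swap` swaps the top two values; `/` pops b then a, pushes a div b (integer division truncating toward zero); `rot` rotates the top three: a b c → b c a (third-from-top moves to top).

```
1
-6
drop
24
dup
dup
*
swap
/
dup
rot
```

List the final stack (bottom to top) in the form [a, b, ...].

[24, 24, 1]

1     1
-6    1 -6
drop  1
24    1 24
dup   1 24 24
dup   1 24 24 24
*     1 24 576
swap  1 576 24
/     1 24
dup   1 24 24
rot   24 24 1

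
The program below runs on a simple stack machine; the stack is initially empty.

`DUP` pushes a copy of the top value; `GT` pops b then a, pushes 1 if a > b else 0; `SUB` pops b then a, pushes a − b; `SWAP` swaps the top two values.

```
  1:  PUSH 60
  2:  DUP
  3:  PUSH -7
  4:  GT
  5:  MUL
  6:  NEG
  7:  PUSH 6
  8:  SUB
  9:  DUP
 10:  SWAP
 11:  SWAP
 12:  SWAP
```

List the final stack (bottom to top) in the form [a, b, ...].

PUSH 60 : 60
DUP     : 60 60
PUSH -7 : 60 60 -7
GT      : 60 1
MUL     : 60
NEG     : -60
PUSH 6  : -60 6
SUB     : -66
DUP     : -66 -66
SWAP    : -66 -66
SWAP    : -66 -66
SWAP    : -66 -66

[-66, -66]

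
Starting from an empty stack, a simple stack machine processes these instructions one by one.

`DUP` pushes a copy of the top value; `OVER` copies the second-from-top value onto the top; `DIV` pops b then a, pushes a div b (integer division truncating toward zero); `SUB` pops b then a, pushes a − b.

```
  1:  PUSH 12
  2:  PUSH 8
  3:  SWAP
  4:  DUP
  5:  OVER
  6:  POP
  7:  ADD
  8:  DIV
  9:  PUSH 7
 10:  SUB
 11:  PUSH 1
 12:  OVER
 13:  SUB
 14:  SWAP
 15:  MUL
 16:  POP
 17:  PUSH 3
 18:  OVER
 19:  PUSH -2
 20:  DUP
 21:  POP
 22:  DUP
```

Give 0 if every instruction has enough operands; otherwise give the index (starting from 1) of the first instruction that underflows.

PUSH 12 -> [12]
PUSH 8  -> [12, 8]
SWAP    -> [8, 12]
DUP     -> [8, 12, 12]
OVER    -> [8, 12, 12, 12]
POP     -> [8, 12, 12]
ADD     -> [8, 24]
DIV     -> [0]
PUSH 7  -> [0, 7]
SUB     -> [-7]
PUSH 1  -> [-7, 1]
OVER    -> [-7, 1, -7]
SUB     -> [-7, 8]
SWAP    -> [8, -7]
MUL     -> [-56]
POP     -> []
PUSH 3  -> [3]
OVER  — needs 2 operands, stack has 1 → underflow

18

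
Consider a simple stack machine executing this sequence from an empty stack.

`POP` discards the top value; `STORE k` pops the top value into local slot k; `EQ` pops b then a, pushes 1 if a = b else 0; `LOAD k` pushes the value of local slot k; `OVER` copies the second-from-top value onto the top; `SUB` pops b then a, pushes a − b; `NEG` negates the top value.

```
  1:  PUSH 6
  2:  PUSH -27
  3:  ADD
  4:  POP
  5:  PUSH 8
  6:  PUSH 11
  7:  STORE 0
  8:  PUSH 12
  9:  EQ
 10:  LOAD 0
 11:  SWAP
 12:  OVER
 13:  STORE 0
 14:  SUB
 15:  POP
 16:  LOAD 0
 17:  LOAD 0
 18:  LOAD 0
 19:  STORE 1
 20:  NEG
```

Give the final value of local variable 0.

11

PUSH 6   : [6]
PUSH -27 : [6, -27]
ADD      : [-21]
POP      : []
PUSH 8   : [8]
PUSH 11  : [8, 11]
STORE 0  : [8]
PUSH 12  : [8, 12]
EQ       : [0]
LOAD 0   : [0, 11]
SWAP     : [11, 0]
OVER     : [11, 0, 11]
STORE 0  : [11, 0]
SUB      : [11]
POP      : []
LOAD 0   : [11]
LOAD 0   : [11, 11]
LOAD 0   : [11, 11, 11]
STORE 1  : [11, 11]
NEG      : [11, -11]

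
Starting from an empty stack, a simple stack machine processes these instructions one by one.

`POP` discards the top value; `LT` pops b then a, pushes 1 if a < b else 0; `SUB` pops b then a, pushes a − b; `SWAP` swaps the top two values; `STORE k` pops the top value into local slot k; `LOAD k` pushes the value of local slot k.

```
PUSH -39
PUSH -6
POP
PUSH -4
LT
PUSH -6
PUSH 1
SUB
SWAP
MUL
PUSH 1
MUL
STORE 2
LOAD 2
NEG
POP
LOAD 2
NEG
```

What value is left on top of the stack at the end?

PUSH -39  [-39]
PUSH -6   [-39, -6]
POP       [-39]
PUSH -4   [-39, -4]
LT        [1]
PUSH -6   [1, -6]
PUSH 1    [1, -6, 1]
SUB       [1, -7]
SWAP      [-7, 1]
MUL       [-7]
PUSH 1    [-7, 1]
MUL       [-7]
STORE 2   []
LOAD 2    [-7]
NEG       [7]
POP       []
LOAD 2    [-7]
NEG       [7]

7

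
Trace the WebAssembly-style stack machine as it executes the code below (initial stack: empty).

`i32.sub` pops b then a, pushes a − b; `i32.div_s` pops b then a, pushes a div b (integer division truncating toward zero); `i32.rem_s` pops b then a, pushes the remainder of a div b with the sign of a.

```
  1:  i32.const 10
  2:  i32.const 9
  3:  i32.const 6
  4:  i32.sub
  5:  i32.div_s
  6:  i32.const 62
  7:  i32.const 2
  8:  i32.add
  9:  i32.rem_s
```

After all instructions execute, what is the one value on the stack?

3

i32.const 10  10
i32.const 9   10 9
i32.const 6   10 9 6
i32.sub       10 3
i32.div_s     3
i32.const 62  3 62
i32.const 2   3 62 2
i32.add       3 64
i32.rem_s     3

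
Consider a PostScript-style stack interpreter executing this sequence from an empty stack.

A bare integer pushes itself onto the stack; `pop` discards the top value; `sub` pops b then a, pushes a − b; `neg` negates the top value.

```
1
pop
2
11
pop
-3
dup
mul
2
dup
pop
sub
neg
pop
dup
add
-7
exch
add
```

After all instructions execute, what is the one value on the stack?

-3

1    -> 1
pop  -> (empty)
2    -> 2
11   -> 2 11
pop  -> 2
-3   -> 2 -3
dup  -> 2 -3 -3
mul  -> 2 9
2    -> 2 9 2
dup  -> 2 9 2 2
pop  -> 2 9 2
sub  -> 2 7
neg  -> 2 -7
pop  -> 2
dup  -> 2 2
add  -> 4
-7   -> 4 -7
exch -> -7 4
add  -> -3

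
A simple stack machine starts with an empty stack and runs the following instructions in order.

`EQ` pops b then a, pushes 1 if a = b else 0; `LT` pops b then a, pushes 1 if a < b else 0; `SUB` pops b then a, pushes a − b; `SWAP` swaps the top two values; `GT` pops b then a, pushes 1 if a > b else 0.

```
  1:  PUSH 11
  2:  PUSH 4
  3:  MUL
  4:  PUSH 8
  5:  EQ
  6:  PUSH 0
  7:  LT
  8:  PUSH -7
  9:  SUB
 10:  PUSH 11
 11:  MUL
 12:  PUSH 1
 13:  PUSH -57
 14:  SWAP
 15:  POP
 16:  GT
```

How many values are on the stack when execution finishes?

PUSH 11  : [11]
PUSH 4   : [11, 4]
MUL      : [44]
PUSH 8   : [44, 8]
EQ       : [0]
PUSH 0   : [0, 0]
LT       : [0]
PUSH -7  : [0, -7]
SUB      : [7]
PUSH 11  : [7, 11]
MUL      : [77]
PUSH 1   : [77, 1]
PUSH -57 : [77, 1, -57]
SWAP     : [77, -57, 1]
POP      : [77, -57]
GT       : [1]

1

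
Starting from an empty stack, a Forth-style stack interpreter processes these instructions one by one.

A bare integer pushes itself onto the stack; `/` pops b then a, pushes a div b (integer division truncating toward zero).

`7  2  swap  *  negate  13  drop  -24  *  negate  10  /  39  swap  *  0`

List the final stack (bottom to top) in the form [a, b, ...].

[-1287, 0]

7       [7]
2       [7, 2]
swap    [2, 7]
*       [14]
negate  [-14]
13      [-14, 13]
drop    [-14]
-24     [-14, -24]
*       [336]
negate  [-336]
10      [-336, 10]
/       [-33]
39      [-33, 39]
swap    [39, -33]
*       [-1287]
0       [-1287, 0]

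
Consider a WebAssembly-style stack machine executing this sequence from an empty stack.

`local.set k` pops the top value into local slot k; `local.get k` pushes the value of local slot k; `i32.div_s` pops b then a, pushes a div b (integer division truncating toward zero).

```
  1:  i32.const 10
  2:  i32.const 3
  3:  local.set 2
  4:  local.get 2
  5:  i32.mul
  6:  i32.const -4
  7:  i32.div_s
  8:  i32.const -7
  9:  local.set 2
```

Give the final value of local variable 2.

i32.const 10 → [10]
i32.const 3  → [10, 3]
local.set 2  → [10]
local.get 2  → [10, 3]
i32.mul      → [30]
i32.const -4 → [30, -4]
i32.div_s    → [-7]
i32.const -7 → [-7, -7]
local.set 2  → [-7]

-7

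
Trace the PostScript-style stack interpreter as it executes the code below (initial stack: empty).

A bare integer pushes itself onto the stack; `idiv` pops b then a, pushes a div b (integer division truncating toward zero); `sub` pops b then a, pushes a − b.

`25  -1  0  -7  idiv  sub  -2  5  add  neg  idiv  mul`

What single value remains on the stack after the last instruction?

0

25    25
-1    25 -1
0     25 -1 0
-7    25 -1 0 -7
idiv  25 -1 0
sub   25 -1
-2    25 -1 -2
5     25 -1 -2 5
add   25 -1 3
neg   25 -1 -3
idiv  25 0
mul   0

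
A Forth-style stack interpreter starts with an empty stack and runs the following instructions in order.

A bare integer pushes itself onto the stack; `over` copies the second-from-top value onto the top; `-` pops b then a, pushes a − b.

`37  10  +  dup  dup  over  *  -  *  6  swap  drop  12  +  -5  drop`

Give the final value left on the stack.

18

37    37
10    37 10
+     47
dup   47 47
dup   47 47 47
over  47 47 47 47
*     47 47 2209
-     47 -2162
*     -101614
6     -101614 6
swap  6 -101614
drop  6
12    6 12
+     18
-5    18 -5
drop  18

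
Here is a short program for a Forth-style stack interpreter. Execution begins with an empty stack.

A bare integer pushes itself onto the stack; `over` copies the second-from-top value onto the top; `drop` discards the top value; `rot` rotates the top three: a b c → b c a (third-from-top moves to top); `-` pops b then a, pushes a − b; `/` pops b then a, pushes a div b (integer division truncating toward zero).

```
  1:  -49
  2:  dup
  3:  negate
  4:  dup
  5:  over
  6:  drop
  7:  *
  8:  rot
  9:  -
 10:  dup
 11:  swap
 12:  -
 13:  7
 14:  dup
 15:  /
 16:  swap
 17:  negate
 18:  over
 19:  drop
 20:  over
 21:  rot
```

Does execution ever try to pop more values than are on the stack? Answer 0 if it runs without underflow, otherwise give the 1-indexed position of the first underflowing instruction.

8

-49    -> [-49]
dup    -> [-49, -49]
negate -> [-49, 49]
dup    -> [-49, 49, 49]
over   -> [-49, 49, 49, 49]
drop   -> [-49, 49, 49]
*      -> [-49, 2401]
rot  — needs 3 operands, stack has 2 → underflow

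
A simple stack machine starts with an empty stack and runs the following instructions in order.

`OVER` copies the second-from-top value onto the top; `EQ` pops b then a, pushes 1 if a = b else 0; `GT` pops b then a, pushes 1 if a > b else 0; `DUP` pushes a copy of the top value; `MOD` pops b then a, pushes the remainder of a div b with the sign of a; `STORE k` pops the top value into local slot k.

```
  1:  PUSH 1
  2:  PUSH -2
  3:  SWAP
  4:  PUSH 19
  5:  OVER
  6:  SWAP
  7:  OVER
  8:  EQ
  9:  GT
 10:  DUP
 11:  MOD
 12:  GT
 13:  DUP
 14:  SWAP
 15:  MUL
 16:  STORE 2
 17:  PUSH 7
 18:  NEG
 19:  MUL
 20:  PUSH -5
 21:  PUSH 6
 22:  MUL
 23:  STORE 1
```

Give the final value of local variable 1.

-30

PUSH 1  -> [1]
PUSH -2 -> [1, -2]
SWAP    -> [-2, 1]
PUSH 19 -> [-2, 1, 19]
OVER    -> [-2, 1, 19, 1]
SWAP    -> [-2, 1, 1, 19]
OVER    -> [-2, 1, 1, 19, 1]
EQ      -> [-2, 1, 1, 0]
GT      -> [-2, 1, 1]
DUP     -> [-2, 1, 1, 1]
MOD     -> [-2, 1, 0]
GT      -> [-2, 1]
DUP     -> [-2, 1, 1]
SWAP    -> [-2, 1, 1]
MUL     -> [-2, 1]
STORE 2 -> [-2]
PUSH 7  -> [-2, 7]
NEG     -> [-2, -7]
MUL     -> [14]
PUSH -5 -> [14, -5]
PUSH 6  -> [14, -5, 6]
MUL     -> [14, -30]
STORE 1 -> [14]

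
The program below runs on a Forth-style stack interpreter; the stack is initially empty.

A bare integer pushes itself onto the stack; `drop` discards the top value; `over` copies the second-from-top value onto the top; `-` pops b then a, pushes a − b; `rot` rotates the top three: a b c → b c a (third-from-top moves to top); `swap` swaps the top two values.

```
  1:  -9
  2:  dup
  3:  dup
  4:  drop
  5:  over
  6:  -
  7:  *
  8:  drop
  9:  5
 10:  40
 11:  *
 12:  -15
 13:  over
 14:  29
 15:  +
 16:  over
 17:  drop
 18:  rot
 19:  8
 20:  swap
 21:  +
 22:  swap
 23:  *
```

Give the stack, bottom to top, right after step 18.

[-15, 229, 200]

-9    -9
dup   -9 -9
dup   -9 -9 -9
drop  -9 -9
over  -9 -9 -9
-     -9 0
*     0
drop  (empty)
5     5
40    5 40
*     200
-15   200 -15
over  200 -15 200
29    200 -15 200 29
+     200 -15 229
over  200 -15 229 -15
drop  200 -15 229
rot   -15 229 200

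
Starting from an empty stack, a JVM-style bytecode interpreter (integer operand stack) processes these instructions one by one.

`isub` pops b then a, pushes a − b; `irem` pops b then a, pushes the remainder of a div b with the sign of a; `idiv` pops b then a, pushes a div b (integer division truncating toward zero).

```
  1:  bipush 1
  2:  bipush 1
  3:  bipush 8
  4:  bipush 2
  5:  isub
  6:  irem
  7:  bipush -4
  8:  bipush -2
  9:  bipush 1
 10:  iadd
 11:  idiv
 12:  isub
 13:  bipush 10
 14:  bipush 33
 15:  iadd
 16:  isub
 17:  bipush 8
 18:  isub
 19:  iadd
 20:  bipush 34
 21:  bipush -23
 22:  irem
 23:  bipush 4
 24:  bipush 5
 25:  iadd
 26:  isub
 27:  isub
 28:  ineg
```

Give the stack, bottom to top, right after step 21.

[-53, 34, -23]

bipush 1   → 1
bipush 1   → 1 1
bipush 8   → 1 1 8
bipush 2   → 1 1 8 2
isub       → 1 1 6
irem       → 1 1
bipush -4  → 1 1 -4
bipush -2  → 1 1 -4 -2
bipush 1   → 1 1 -4 -2 1
iadd       → 1 1 -4 -1
idiv       → 1 1 4
isub       → 1 -3
bipush 10  → 1 -3 10
bipush 33  → 1 -3 10 33
iadd       → 1 -3 43
isub       → 1 -46
bipush 8   → 1 -46 8
isub       → 1 -54
iadd       → -53
bipush 34  → -53 34
bipush -23 → -53 34 -23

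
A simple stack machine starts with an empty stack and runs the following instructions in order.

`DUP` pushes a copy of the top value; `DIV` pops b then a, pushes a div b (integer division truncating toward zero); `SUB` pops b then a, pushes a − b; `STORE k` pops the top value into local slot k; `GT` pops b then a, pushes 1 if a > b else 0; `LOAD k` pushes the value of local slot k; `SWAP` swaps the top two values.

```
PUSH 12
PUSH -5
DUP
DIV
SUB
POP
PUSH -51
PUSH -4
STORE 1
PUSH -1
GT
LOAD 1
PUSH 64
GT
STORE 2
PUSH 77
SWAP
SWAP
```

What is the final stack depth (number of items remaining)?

PUSH 12  -> [12]
PUSH -5  -> [12, -5]
DUP      -> [12, -5, -5]
DIV      -> [12, 1]
SUB      -> [11]
POP      -> []
PUSH -51 -> [-51]
PUSH -4  -> [-51, -4]
STORE 1  -> [-51]
PUSH -1  -> [-51, -1]
GT       -> [0]
LOAD 1   -> [0, -4]
PUSH 64  -> [0, -4, 64]
GT       -> [0, 0]
STORE 2  -> [0]
PUSH 77  -> [0, 77]
SWAP     -> [77, 0]
SWAP     -> [0, 77]

2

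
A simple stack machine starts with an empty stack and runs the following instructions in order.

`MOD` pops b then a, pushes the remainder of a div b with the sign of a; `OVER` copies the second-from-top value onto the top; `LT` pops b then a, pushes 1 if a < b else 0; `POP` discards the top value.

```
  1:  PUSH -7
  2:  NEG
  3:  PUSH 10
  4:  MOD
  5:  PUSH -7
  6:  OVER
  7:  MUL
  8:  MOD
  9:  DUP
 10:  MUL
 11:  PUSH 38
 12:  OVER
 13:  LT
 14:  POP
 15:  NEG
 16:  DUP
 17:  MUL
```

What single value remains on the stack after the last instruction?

2401

PUSH -7 : [-7]
NEG     : [7]
PUSH 10 : [7, 10]
MOD     : [7]
PUSH -7 : [7, -7]
OVER    : [7, -7, 7]
MUL     : [7, -49]
MOD     : [7]
DUP     : [7, 7]
MUL     : [49]
PUSH 38 : [49, 38]
OVER    : [49, 38, 49]
LT      : [49, 1]
POP     : [49]
NEG     : [-49]
DUP     : [-49, -49]
MUL     : [2401]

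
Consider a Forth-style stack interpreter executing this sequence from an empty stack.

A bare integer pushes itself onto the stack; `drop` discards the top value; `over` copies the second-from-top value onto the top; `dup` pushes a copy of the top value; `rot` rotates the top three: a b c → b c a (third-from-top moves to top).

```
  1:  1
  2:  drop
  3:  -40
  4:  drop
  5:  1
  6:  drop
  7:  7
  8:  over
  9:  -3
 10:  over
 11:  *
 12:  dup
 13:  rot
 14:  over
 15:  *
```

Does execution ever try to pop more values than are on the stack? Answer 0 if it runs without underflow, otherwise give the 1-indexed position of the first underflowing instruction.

1    : [1]
drop : []
-40  : [-40]
drop : []
1    : [1]
drop : []
7    : [7]
over  — needs 2 operands, stack has 1 → underflow

8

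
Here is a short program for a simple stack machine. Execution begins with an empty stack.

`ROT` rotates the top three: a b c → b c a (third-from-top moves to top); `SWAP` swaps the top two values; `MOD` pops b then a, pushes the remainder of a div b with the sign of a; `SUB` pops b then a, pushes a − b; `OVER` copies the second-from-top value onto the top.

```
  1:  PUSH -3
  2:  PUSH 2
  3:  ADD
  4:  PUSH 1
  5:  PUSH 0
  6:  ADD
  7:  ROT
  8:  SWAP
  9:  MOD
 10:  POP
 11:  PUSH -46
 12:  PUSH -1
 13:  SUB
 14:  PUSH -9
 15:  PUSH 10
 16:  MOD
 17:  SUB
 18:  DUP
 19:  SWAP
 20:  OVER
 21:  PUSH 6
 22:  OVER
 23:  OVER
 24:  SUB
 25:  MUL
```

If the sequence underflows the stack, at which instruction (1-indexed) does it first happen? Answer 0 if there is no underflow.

PUSH -3 -> [-3]
PUSH 2  -> [-3, 2]
ADD     -> [-1]
PUSH 1  -> [-1, 1]
PUSH 0  -> [-1, 1, 0]
ADD     -> [-1, 1]
ROT  — needs 3 operands, stack has 2 → underflow

7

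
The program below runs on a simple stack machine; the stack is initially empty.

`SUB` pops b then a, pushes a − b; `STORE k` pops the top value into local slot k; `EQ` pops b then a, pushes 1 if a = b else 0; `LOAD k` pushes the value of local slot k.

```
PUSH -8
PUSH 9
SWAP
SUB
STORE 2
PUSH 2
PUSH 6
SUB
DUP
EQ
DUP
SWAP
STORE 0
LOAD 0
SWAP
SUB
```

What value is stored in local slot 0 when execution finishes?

PUSH -8 -> -8
PUSH 9  -> -8 9
SWAP    -> 9 -8
SUB     -> 17
STORE 2 -> (empty)
PUSH 2  -> 2
PUSH 6  -> 2 6
SUB     -> -4
DUP     -> -4 -4
EQ      -> 1
DUP     -> 1 1
SWAP    -> 1 1
STORE 0 -> 1
LOAD 0  -> 1 1
SWAP    -> 1 1
SUB     -> 0

1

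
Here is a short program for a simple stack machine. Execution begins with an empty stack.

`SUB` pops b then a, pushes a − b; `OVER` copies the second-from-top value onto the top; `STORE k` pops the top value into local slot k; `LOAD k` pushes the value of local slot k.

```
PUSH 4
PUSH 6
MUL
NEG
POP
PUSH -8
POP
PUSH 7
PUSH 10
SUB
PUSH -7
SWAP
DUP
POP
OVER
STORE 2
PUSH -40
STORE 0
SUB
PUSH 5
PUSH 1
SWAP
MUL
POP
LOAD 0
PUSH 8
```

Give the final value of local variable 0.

-40

PUSH 4   -> 4
PUSH 6   -> 4 6
MUL      -> 24
NEG      -> -24
POP      -> (empty)
PUSH -8  -> -8
POP      -> (empty)
PUSH 7   -> 7
PUSH 10  -> 7 10
SUB      -> -3
PUSH -7  -> -3 -7
SWAP     -> -7 -3
DUP      -> -7 -3 -3
POP      -> -7 -3
OVER     -> -7 -3 -7
STORE 2  -> -7 -3
PUSH -40 -> -7 -3 -40
STORE 0  -> -7 -3
SUB      -> -4
PUSH 5   -> -4 5
PUSH 1   -> -4 5 1
SWAP     -> -4 1 5
MUL      -> -4 5
POP      -> -4
LOAD 0   -> -4 -40
PUSH 8   -> -4 -40 8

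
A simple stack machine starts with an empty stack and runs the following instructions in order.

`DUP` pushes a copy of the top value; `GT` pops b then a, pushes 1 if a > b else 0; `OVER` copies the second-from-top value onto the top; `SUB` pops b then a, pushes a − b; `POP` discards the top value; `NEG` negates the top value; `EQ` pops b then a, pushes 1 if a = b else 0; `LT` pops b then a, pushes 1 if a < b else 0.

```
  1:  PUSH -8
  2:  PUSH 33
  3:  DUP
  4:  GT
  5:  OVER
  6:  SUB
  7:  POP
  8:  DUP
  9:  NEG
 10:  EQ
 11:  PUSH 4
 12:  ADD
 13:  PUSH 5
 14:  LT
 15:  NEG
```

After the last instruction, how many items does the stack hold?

PUSH -8 -> -8
PUSH 33 -> -8 33
DUP     -> -8 33 33
GT      -> -8 0
OVER    -> -8 0 -8
SUB     -> -8 8
POP     -> -8
DUP     -> -8 -8
NEG     -> -8 8
EQ      -> 0
PUSH 4  -> 0 4
ADD     -> 4
PUSH 5  -> 4 5
LT      -> 1
NEG     -> -1

1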